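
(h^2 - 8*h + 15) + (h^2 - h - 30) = 2*h^2 - 9*h - 15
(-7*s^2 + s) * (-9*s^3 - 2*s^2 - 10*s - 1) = 63*s^5 + 5*s^4 + 68*s^3 - 3*s^2 - s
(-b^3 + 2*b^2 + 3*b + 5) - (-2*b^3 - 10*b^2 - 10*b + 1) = b^3 + 12*b^2 + 13*b + 4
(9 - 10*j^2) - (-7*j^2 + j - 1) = -3*j^2 - j + 10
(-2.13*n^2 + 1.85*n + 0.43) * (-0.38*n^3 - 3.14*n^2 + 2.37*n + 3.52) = 0.8094*n^5 + 5.9852*n^4 - 11.0205*n^3 - 4.4633*n^2 + 7.5311*n + 1.5136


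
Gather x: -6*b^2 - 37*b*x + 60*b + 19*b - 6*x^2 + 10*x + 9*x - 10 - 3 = -6*b^2 + 79*b - 6*x^2 + x*(19 - 37*b) - 13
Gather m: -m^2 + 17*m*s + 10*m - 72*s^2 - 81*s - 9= -m^2 + m*(17*s + 10) - 72*s^2 - 81*s - 9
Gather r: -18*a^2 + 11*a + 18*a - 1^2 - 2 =-18*a^2 + 29*a - 3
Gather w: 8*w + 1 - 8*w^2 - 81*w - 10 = -8*w^2 - 73*w - 9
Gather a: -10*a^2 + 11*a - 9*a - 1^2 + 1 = -10*a^2 + 2*a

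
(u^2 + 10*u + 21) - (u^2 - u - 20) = 11*u + 41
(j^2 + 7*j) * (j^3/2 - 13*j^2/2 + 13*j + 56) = j^5/2 - 3*j^4 - 65*j^3/2 + 147*j^2 + 392*j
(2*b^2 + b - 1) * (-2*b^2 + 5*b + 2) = -4*b^4 + 8*b^3 + 11*b^2 - 3*b - 2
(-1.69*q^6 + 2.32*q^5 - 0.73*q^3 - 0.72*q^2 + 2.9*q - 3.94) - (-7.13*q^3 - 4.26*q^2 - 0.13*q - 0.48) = -1.69*q^6 + 2.32*q^5 + 6.4*q^3 + 3.54*q^2 + 3.03*q - 3.46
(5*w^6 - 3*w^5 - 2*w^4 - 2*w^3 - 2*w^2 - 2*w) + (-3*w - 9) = 5*w^6 - 3*w^5 - 2*w^4 - 2*w^3 - 2*w^2 - 5*w - 9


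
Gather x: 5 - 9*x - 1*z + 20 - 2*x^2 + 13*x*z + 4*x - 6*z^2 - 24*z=-2*x^2 + x*(13*z - 5) - 6*z^2 - 25*z + 25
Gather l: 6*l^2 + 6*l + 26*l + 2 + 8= 6*l^2 + 32*l + 10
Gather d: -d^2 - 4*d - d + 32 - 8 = -d^2 - 5*d + 24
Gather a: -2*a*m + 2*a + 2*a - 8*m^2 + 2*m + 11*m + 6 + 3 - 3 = a*(4 - 2*m) - 8*m^2 + 13*m + 6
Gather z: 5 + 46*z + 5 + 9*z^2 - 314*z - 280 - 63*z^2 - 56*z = -54*z^2 - 324*z - 270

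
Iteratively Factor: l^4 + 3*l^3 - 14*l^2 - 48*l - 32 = (l + 4)*(l^3 - l^2 - 10*l - 8) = (l - 4)*(l + 4)*(l^2 + 3*l + 2) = (l - 4)*(l + 2)*(l + 4)*(l + 1)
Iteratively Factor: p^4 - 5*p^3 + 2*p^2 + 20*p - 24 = (p - 3)*(p^3 - 2*p^2 - 4*p + 8) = (p - 3)*(p - 2)*(p^2 - 4) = (p - 3)*(p - 2)^2*(p + 2)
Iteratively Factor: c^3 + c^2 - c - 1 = (c + 1)*(c^2 - 1) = (c - 1)*(c + 1)*(c + 1)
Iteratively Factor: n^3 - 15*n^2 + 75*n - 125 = (n - 5)*(n^2 - 10*n + 25) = (n - 5)^2*(n - 5)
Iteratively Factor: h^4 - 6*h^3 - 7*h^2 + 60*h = (h)*(h^3 - 6*h^2 - 7*h + 60) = h*(h - 5)*(h^2 - h - 12) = h*(h - 5)*(h - 4)*(h + 3)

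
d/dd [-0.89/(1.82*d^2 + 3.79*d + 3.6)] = (3.2396*d + 3.3731)/(1.82*d^2 + 3.79*d + 3.6)^2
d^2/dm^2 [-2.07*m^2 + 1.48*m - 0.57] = -4.14000000000000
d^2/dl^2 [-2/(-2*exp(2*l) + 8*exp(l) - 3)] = 16*((1 - exp(l))*(2*exp(2*l) - 8*exp(l) + 3) + 4*(exp(l) - 2)^2*exp(l))*exp(l)/(2*exp(2*l) - 8*exp(l) + 3)^3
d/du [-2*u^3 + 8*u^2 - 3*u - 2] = -6*u^2 + 16*u - 3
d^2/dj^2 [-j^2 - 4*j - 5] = -2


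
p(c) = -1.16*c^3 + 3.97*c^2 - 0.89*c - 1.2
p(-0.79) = 2.55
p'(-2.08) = -32.46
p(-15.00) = 4820.40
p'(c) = -3.48*c^2 + 7.94*c - 0.89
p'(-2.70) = -47.70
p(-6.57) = 504.98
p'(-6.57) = -203.27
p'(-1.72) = -24.84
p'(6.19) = -85.08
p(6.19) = -129.72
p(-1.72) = 17.98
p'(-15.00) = -902.99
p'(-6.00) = -173.81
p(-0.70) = 1.77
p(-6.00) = 397.62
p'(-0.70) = -8.15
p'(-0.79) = -9.33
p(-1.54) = 13.82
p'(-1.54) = -21.37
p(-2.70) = 52.98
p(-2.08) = 28.27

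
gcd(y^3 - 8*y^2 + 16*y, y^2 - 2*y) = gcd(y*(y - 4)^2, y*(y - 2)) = y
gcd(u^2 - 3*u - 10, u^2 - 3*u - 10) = u^2 - 3*u - 10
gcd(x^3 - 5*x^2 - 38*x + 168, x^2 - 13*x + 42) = x - 7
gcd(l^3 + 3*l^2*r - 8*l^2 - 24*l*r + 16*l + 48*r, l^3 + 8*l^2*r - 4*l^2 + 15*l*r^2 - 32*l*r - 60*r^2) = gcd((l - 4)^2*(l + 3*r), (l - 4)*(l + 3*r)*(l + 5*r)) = l^2 + 3*l*r - 4*l - 12*r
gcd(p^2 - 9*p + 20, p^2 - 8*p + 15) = p - 5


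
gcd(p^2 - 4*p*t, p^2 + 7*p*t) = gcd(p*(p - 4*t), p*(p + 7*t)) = p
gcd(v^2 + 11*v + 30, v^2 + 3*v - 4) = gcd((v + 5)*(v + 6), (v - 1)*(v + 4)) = 1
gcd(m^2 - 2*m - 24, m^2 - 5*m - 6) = m - 6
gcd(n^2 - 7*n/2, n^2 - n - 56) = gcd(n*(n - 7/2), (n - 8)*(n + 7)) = 1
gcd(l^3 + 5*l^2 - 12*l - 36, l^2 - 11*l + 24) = l - 3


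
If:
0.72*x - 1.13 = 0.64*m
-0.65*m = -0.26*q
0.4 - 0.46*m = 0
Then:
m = 0.87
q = 2.17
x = 2.34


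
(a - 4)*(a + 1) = a^2 - 3*a - 4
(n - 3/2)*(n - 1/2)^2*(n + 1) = n^4 - 3*n^3/2 - 3*n^2/4 + 11*n/8 - 3/8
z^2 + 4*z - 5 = (z - 1)*(z + 5)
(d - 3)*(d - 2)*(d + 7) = d^3 + 2*d^2 - 29*d + 42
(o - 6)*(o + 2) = o^2 - 4*o - 12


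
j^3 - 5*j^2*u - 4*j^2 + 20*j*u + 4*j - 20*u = (j - 2)^2*(j - 5*u)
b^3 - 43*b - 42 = (b - 7)*(b + 1)*(b + 6)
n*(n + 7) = n^2 + 7*n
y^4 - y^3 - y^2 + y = y*(y - 1)^2*(y + 1)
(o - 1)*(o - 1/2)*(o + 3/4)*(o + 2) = o^4 + 5*o^3/4 - 17*o^2/8 - 7*o/8 + 3/4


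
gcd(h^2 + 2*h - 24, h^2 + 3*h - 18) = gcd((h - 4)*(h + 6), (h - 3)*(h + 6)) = h + 6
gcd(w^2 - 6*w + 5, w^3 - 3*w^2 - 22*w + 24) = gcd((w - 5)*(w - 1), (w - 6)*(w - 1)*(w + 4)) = w - 1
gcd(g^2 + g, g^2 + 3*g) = g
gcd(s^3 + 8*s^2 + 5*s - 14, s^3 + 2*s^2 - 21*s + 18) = s - 1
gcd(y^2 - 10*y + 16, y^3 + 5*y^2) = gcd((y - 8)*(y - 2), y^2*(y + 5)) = 1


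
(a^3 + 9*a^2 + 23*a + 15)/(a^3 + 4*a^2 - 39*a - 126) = (a^2 + 6*a + 5)/(a^2 + a - 42)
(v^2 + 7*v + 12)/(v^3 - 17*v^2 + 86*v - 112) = (v^2 + 7*v + 12)/(v^3 - 17*v^2 + 86*v - 112)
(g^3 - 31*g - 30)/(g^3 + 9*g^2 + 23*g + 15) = (g - 6)/(g + 3)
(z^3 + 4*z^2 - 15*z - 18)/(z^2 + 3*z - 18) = z + 1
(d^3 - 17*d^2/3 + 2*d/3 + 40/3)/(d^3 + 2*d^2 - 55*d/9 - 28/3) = 3*(d^2 - 7*d + 10)/(3*d^2 + 2*d - 21)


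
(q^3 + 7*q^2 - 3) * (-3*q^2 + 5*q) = -3*q^5 - 16*q^4 + 35*q^3 + 9*q^2 - 15*q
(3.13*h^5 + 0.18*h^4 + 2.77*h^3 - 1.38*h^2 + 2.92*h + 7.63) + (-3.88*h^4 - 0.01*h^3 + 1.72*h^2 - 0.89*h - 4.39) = 3.13*h^5 - 3.7*h^4 + 2.76*h^3 + 0.34*h^2 + 2.03*h + 3.24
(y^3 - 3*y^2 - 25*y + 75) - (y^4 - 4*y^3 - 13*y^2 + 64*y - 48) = -y^4 + 5*y^3 + 10*y^2 - 89*y + 123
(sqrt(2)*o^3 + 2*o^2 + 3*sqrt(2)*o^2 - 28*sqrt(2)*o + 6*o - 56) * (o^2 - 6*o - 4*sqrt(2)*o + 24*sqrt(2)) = sqrt(2)*o^5 - 6*o^4 - 3*sqrt(2)*o^4 - 54*sqrt(2)*o^3 + 18*o^3 + 192*sqrt(2)*o^2 + 276*o^2 - 1008*o + 368*sqrt(2)*o - 1344*sqrt(2)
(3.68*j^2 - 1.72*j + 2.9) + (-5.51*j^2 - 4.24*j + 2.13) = -1.83*j^2 - 5.96*j + 5.03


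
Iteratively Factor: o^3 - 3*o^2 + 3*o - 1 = (o - 1)*(o^2 - 2*o + 1) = (o - 1)^2*(o - 1)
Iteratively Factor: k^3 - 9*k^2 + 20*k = (k - 5)*(k^2 - 4*k) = k*(k - 5)*(k - 4)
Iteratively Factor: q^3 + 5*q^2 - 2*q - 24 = (q + 4)*(q^2 + q - 6) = (q - 2)*(q + 4)*(q + 3)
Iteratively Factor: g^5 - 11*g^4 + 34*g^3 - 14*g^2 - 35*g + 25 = (g - 5)*(g^4 - 6*g^3 + 4*g^2 + 6*g - 5) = (g - 5)*(g - 1)*(g^3 - 5*g^2 - g + 5) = (g - 5)^2*(g - 1)*(g^2 - 1) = (g - 5)^2*(g - 1)^2*(g + 1)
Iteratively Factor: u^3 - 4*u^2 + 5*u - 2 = (u - 1)*(u^2 - 3*u + 2) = (u - 2)*(u - 1)*(u - 1)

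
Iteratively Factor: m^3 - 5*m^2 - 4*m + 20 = (m - 2)*(m^2 - 3*m - 10) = (m - 2)*(m + 2)*(m - 5)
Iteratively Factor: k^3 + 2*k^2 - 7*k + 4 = (k - 1)*(k^2 + 3*k - 4) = (k - 1)*(k + 4)*(k - 1)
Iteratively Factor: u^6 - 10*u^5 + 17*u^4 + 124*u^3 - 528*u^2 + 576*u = (u - 4)*(u^5 - 6*u^4 - 7*u^3 + 96*u^2 - 144*u) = (u - 4)^2*(u^4 - 2*u^3 - 15*u^2 + 36*u) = u*(u - 4)^2*(u^3 - 2*u^2 - 15*u + 36) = u*(u - 4)^2*(u - 3)*(u^2 + u - 12) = u*(u - 4)^2*(u - 3)*(u + 4)*(u - 3)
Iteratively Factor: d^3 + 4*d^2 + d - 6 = (d + 2)*(d^2 + 2*d - 3) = (d - 1)*(d + 2)*(d + 3)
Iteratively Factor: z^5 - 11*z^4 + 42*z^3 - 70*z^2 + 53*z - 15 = (z - 3)*(z^4 - 8*z^3 + 18*z^2 - 16*z + 5) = (z - 3)*(z - 1)*(z^3 - 7*z^2 + 11*z - 5) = (z - 3)*(z - 1)^2*(z^2 - 6*z + 5) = (z - 5)*(z - 3)*(z - 1)^2*(z - 1)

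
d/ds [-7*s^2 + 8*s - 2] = 8 - 14*s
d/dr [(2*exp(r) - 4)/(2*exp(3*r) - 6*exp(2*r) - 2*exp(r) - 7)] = (-8*exp(3*r) + 36*exp(2*r) - 48*exp(r) - 22)*exp(r)/(4*exp(6*r) - 24*exp(5*r) + 28*exp(4*r) - 4*exp(3*r) + 88*exp(2*r) + 28*exp(r) + 49)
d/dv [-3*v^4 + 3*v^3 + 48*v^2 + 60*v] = -12*v^3 + 9*v^2 + 96*v + 60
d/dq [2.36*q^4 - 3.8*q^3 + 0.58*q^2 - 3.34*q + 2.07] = 9.44*q^3 - 11.4*q^2 + 1.16*q - 3.34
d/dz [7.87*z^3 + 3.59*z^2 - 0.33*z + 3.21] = 23.61*z^2 + 7.18*z - 0.33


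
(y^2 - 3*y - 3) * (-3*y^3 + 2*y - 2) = -3*y^5 + 9*y^4 + 11*y^3 - 8*y^2 + 6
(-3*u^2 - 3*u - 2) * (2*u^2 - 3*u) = -6*u^4 + 3*u^3 + 5*u^2 + 6*u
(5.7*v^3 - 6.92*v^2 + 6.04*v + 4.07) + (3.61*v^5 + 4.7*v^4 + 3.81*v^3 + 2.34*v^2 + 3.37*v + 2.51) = 3.61*v^5 + 4.7*v^4 + 9.51*v^3 - 4.58*v^2 + 9.41*v + 6.58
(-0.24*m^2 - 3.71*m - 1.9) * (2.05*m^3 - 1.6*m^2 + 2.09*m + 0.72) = -0.492*m^5 - 7.2215*m^4 + 1.5394*m^3 - 4.8867*m^2 - 6.6422*m - 1.368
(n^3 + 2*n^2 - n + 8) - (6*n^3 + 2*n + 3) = -5*n^3 + 2*n^2 - 3*n + 5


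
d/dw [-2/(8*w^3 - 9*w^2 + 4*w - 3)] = 4*(12*w^2 - 9*w + 2)/(8*w^3 - 9*w^2 + 4*w - 3)^2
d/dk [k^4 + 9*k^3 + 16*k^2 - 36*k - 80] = 4*k^3 + 27*k^2 + 32*k - 36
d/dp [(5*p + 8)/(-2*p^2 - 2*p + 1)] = (10*p^2 + 32*p + 21)/(4*p^4 + 8*p^3 - 4*p + 1)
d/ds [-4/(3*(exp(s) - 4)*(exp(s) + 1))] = (8*exp(s)/3 - 4)/(4*(exp(s) - 4)^2*cosh(s/2)^2)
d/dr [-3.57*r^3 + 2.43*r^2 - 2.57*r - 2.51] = -10.71*r^2 + 4.86*r - 2.57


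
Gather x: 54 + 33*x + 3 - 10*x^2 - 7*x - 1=-10*x^2 + 26*x + 56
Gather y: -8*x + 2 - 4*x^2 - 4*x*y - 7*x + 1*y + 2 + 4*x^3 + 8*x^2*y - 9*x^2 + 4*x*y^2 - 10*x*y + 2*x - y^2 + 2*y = 4*x^3 - 13*x^2 - 13*x + y^2*(4*x - 1) + y*(8*x^2 - 14*x + 3) + 4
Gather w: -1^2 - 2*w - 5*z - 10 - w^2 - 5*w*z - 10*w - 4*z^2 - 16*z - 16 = -w^2 + w*(-5*z - 12) - 4*z^2 - 21*z - 27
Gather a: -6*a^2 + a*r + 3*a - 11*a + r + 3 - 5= -6*a^2 + a*(r - 8) + r - 2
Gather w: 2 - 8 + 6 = 0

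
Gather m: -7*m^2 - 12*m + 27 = -7*m^2 - 12*m + 27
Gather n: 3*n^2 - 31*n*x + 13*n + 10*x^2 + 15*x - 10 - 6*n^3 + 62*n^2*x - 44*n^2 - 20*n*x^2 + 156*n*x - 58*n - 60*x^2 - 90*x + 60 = -6*n^3 + n^2*(62*x - 41) + n*(-20*x^2 + 125*x - 45) - 50*x^2 - 75*x + 50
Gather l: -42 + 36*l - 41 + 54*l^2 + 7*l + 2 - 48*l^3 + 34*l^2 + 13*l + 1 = -48*l^3 + 88*l^2 + 56*l - 80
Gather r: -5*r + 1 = 1 - 5*r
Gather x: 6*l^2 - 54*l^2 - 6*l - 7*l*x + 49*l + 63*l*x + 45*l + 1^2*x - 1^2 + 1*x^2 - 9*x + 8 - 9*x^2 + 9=-48*l^2 + 88*l - 8*x^2 + x*(56*l - 8) + 16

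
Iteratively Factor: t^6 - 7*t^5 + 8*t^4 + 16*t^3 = (t - 4)*(t^5 - 3*t^4 - 4*t^3) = t*(t - 4)*(t^4 - 3*t^3 - 4*t^2) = t^2*(t - 4)*(t^3 - 3*t^2 - 4*t) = t^2*(t - 4)^2*(t^2 + t) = t^3*(t - 4)^2*(t + 1)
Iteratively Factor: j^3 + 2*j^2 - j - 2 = (j - 1)*(j^2 + 3*j + 2) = (j - 1)*(j + 2)*(j + 1)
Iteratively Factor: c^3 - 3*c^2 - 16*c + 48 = (c + 4)*(c^2 - 7*c + 12) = (c - 3)*(c + 4)*(c - 4)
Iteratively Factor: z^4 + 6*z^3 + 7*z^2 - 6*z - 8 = (z + 4)*(z^3 + 2*z^2 - z - 2) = (z + 2)*(z + 4)*(z^2 - 1) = (z - 1)*(z + 2)*(z + 4)*(z + 1)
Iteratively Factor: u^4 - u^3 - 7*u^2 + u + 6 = (u + 1)*(u^3 - 2*u^2 - 5*u + 6) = (u - 3)*(u + 1)*(u^2 + u - 2) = (u - 3)*(u - 1)*(u + 1)*(u + 2)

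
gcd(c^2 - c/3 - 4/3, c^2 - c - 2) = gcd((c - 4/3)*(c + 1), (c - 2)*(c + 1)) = c + 1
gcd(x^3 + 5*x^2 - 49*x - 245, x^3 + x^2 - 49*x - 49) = x^2 - 49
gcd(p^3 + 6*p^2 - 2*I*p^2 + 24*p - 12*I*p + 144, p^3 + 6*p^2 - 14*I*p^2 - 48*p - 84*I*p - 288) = p^2 + p*(6 - 6*I) - 36*I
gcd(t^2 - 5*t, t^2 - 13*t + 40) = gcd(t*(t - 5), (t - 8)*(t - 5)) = t - 5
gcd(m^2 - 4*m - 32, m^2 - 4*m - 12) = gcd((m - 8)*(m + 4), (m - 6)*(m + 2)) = 1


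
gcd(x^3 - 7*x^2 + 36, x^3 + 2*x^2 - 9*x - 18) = x^2 - x - 6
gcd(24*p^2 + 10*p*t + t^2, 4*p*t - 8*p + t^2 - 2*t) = 4*p + t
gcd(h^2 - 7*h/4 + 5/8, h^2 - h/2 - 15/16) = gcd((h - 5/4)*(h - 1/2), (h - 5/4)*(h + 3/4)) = h - 5/4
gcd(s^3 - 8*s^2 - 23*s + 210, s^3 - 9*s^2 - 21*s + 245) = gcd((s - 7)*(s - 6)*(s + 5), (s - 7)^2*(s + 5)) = s^2 - 2*s - 35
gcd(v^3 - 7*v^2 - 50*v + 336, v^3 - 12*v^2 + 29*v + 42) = v - 6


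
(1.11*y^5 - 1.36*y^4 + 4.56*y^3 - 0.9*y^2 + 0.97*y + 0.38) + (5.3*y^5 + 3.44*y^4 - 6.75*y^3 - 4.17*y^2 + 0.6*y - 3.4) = 6.41*y^5 + 2.08*y^4 - 2.19*y^3 - 5.07*y^2 + 1.57*y - 3.02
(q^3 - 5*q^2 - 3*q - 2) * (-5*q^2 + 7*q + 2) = -5*q^5 + 32*q^4 - 18*q^3 - 21*q^2 - 20*q - 4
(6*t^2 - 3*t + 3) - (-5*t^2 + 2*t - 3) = 11*t^2 - 5*t + 6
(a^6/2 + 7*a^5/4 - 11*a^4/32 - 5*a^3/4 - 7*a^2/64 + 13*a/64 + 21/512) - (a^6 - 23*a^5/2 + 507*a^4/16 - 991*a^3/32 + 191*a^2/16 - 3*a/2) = -a^6/2 + 53*a^5/4 - 1025*a^4/32 + 951*a^3/32 - 771*a^2/64 + 109*a/64 + 21/512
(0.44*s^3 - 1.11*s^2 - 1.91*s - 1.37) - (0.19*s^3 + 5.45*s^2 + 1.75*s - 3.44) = 0.25*s^3 - 6.56*s^2 - 3.66*s + 2.07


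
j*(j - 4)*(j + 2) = j^3 - 2*j^2 - 8*j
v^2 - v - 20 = (v - 5)*(v + 4)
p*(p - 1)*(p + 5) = p^3 + 4*p^2 - 5*p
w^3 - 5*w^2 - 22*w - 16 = (w - 8)*(w + 1)*(w + 2)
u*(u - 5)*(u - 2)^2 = u^4 - 9*u^3 + 24*u^2 - 20*u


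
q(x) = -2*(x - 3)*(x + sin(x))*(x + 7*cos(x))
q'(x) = -2*(1 - 7*sin(x))*(x - 3)*(x + sin(x)) - 2*(x - 3)*(x + 7*cos(x))*(cos(x) + 1) - 2*(x + sin(x))*(x + 7*cos(x))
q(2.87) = -3.16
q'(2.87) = 23.56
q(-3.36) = 407.58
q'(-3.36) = -46.50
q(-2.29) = 222.14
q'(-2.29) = -268.61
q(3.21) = 4.98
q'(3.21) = 21.76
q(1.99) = -5.04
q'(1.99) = -27.67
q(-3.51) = 411.77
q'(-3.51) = -9.65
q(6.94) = -742.76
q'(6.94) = -169.98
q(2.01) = -5.58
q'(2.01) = -26.26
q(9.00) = -296.15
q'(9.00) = 160.73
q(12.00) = -3694.96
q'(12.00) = -1986.24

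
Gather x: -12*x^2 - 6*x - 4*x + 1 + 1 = -12*x^2 - 10*x + 2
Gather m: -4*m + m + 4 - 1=3 - 3*m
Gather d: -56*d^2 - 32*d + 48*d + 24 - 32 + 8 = -56*d^2 + 16*d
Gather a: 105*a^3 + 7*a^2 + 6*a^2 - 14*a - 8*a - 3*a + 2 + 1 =105*a^3 + 13*a^2 - 25*a + 3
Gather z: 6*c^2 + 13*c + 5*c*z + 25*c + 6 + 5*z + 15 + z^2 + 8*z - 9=6*c^2 + 38*c + z^2 + z*(5*c + 13) + 12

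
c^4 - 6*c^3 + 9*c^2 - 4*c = c*(c - 4)*(c - 1)^2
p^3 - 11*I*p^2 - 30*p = p*(p - 6*I)*(p - 5*I)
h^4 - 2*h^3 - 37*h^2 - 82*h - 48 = (h - 8)*(h + 1)*(h + 2)*(h + 3)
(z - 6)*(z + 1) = z^2 - 5*z - 6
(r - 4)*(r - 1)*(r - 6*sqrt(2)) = r^3 - 6*sqrt(2)*r^2 - 5*r^2 + 4*r + 30*sqrt(2)*r - 24*sqrt(2)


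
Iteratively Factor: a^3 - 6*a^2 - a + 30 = (a - 3)*(a^2 - 3*a - 10) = (a - 5)*(a - 3)*(a + 2)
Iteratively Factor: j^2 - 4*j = (j - 4)*(j)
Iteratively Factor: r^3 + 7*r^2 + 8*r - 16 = (r - 1)*(r^2 + 8*r + 16) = (r - 1)*(r + 4)*(r + 4)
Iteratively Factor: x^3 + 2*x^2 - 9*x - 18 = (x + 3)*(x^2 - x - 6) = (x + 2)*(x + 3)*(x - 3)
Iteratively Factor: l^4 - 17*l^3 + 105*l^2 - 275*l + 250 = (l - 5)*(l^3 - 12*l^2 + 45*l - 50) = (l - 5)^2*(l^2 - 7*l + 10) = (l - 5)^2*(l - 2)*(l - 5)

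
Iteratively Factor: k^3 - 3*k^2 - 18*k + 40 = (k + 4)*(k^2 - 7*k + 10) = (k - 2)*(k + 4)*(k - 5)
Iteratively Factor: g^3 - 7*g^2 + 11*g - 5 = (g - 5)*(g^2 - 2*g + 1) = (g - 5)*(g - 1)*(g - 1)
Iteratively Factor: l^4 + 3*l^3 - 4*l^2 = (l)*(l^3 + 3*l^2 - 4*l) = l*(l - 1)*(l^2 + 4*l) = l^2*(l - 1)*(l + 4)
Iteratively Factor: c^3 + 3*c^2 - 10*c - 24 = (c - 3)*(c^2 + 6*c + 8) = (c - 3)*(c + 2)*(c + 4)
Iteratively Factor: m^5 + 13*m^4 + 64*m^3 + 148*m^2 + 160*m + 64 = (m + 1)*(m^4 + 12*m^3 + 52*m^2 + 96*m + 64) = (m + 1)*(m + 4)*(m^3 + 8*m^2 + 20*m + 16) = (m + 1)*(m + 2)*(m + 4)*(m^2 + 6*m + 8) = (m + 1)*(m + 2)^2*(m + 4)*(m + 4)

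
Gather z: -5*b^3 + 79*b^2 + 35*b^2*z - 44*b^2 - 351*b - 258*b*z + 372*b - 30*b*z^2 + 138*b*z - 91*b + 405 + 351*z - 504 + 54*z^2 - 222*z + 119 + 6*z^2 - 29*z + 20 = -5*b^3 + 35*b^2 - 70*b + z^2*(60 - 30*b) + z*(35*b^2 - 120*b + 100) + 40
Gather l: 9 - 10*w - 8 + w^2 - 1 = w^2 - 10*w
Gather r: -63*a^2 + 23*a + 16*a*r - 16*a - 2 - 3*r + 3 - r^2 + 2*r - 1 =-63*a^2 + 7*a - r^2 + r*(16*a - 1)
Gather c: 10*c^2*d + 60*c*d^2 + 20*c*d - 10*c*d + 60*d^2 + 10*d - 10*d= 10*c^2*d + c*(60*d^2 + 10*d) + 60*d^2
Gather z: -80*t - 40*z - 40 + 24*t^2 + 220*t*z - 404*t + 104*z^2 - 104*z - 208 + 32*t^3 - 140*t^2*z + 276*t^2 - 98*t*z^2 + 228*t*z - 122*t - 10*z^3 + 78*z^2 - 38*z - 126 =32*t^3 + 300*t^2 - 606*t - 10*z^3 + z^2*(182 - 98*t) + z*(-140*t^2 + 448*t - 182) - 374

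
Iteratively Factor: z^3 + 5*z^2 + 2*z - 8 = (z - 1)*(z^2 + 6*z + 8) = (z - 1)*(z + 4)*(z + 2)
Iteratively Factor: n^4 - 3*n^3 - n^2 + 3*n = (n - 1)*(n^3 - 2*n^2 - 3*n) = n*(n - 1)*(n^2 - 2*n - 3) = n*(n - 1)*(n + 1)*(n - 3)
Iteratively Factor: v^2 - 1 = (v + 1)*(v - 1)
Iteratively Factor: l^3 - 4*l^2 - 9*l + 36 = (l + 3)*(l^2 - 7*l + 12) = (l - 3)*(l + 3)*(l - 4)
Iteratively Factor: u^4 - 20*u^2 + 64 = (u + 4)*(u^3 - 4*u^2 - 4*u + 16) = (u - 4)*(u + 4)*(u^2 - 4) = (u - 4)*(u + 2)*(u + 4)*(u - 2)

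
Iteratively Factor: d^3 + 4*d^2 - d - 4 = (d + 4)*(d^2 - 1) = (d + 1)*(d + 4)*(d - 1)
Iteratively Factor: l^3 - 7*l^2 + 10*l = (l)*(l^2 - 7*l + 10) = l*(l - 2)*(l - 5)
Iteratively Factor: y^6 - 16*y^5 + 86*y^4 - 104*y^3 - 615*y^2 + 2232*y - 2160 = (y - 4)*(y^5 - 12*y^4 + 38*y^3 + 48*y^2 - 423*y + 540) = (y - 5)*(y - 4)*(y^4 - 7*y^3 + 3*y^2 + 63*y - 108) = (y - 5)*(y - 4)^2*(y^3 - 3*y^2 - 9*y + 27) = (y - 5)*(y - 4)^2*(y - 3)*(y^2 - 9) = (y - 5)*(y - 4)^2*(y - 3)*(y + 3)*(y - 3)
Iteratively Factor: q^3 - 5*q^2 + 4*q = (q - 1)*(q^2 - 4*q) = q*(q - 1)*(q - 4)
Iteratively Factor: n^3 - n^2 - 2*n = (n - 2)*(n^2 + n) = (n - 2)*(n + 1)*(n)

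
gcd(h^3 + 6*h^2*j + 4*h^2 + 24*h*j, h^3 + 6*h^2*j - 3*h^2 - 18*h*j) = h^2 + 6*h*j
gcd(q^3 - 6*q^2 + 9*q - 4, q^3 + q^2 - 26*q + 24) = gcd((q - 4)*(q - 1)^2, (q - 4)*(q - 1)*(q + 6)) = q^2 - 5*q + 4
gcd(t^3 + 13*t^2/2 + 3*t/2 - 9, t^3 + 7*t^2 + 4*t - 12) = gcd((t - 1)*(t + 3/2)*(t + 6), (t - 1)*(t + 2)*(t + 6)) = t^2 + 5*t - 6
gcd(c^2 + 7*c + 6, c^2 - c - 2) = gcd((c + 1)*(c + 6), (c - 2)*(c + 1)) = c + 1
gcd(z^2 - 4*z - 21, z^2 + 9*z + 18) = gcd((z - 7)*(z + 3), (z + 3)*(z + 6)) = z + 3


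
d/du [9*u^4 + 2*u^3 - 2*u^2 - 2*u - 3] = 36*u^3 + 6*u^2 - 4*u - 2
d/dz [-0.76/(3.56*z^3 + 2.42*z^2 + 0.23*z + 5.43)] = (8.1168*z^2 + 3.6784*z + 0.1748)/(3.56*z^3 + 2.42*z^2 + 0.23*z + 5.43)^2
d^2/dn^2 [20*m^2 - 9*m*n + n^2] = 2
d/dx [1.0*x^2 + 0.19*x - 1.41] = 2.0*x + 0.19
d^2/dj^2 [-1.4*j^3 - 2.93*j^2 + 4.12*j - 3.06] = -8.4*j - 5.86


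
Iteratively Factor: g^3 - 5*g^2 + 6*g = (g - 2)*(g^2 - 3*g) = (g - 3)*(g - 2)*(g)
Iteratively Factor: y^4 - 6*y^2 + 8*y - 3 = (y - 1)*(y^3 + y^2 - 5*y + 3) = (y - 1)^2*(y^2 + 2*y - 3) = (y - 1)^3*(y + 3)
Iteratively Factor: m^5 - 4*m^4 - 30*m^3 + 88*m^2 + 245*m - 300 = (m - 5)*(m^4 + m^3 - 25*m^2 - 37*m + 60) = (m - 5)*(m + 4)*(m^3 - 3*m^2 - 13*m + 15) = (m - 5)*(m + 3)*(m + 4)*(m^2 - 6*m + 5) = (m - 5)*(m - 1)*(m + 3)*(m + 4)*(m - 5)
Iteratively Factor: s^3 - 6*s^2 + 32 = (s - 4)*(s^2 - 2*s - 8) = (s - 4)^2*(s + 2)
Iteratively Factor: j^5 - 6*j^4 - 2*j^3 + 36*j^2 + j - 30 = (j - 1)*(j^4 - 5*j^3 - 7*j^2 + 29*j + 30) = (j - 1)*(j + 1)*(j^3 - 6*j^2 - j + 30) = (j - 5)*(j - 1)*(j + 1)*(j^2 - j - 6) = (j - 5)*(j - 1)*(j + 1)*(j + 2)*(j - 3)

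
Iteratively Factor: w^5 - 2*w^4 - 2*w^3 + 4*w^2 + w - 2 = (w - 2)*(w^4 - 2*w^2 + 1) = (w - 2)*(w + 1)*(w^3 - w^2 - w + 1) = (w - 2)*(w - 1)*(w + 1)*(w^2 - 1) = (w - 2)*(w - 1)^2*(w + 1)*(w + 1)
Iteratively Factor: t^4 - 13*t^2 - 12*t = (t + 1)*(t^3 - t^2 - 12*t) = (t - 4)*(t + 1)*(t^2 + 3*t) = t*(t - 4)*(t + 1)*(t + 3)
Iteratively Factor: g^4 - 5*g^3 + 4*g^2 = (g - 1)*(g^3 - 4*g^2) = g*(g - 1)*(g^2 - 4*g) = g*(g - 4)*(g - 1)*(g)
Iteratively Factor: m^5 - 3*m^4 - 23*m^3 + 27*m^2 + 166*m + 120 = (m - 4)*(m^4 + m^3 - 19*m^2 - 49*m - 30) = (m - 4)*(m + 3)*(m^3 - 2*m^2 - 13*m - 10) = (m - 4)*(m + 2)*(m + 3)*(m^2 - 4*m - 5) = (m - 5)*(m - 4)*(m + 2)*(m + 3)*(m + 1)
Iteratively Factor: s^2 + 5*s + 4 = (s + 1)*(s + 4)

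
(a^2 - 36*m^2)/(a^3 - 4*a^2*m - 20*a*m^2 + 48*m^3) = (a + 6*m)/(a^2 + 2*a*m - 8*m^2)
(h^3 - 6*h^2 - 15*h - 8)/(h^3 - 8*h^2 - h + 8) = (h + 1)/(h - 1)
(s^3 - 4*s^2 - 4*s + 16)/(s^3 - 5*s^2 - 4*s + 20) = (s - 4)/(s - 5)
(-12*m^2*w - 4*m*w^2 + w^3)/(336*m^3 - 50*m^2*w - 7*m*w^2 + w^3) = w*(2*m + w)/(-56*m^2 - m*w + w^2)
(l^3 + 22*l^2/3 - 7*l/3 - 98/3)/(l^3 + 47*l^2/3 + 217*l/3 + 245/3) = (3*l^2 + l - 14)/(3*l^2 + 26*l + 35)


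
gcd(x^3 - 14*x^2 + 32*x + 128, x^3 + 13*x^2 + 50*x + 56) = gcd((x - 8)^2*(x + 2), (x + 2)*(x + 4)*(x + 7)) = x + 2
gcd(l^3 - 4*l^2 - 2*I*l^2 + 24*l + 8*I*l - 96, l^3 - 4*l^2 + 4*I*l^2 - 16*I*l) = l^2 + l*(-4 + 4*I) - 16*I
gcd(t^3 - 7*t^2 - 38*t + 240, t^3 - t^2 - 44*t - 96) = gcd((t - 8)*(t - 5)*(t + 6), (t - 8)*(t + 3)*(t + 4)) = t - 8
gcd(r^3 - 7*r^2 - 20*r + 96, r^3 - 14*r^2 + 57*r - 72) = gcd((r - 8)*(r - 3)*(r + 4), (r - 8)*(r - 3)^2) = r^2 - 11*r + 24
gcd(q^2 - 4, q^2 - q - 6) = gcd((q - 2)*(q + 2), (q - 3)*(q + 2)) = q + 2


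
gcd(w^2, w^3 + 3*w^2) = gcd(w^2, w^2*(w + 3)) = w^2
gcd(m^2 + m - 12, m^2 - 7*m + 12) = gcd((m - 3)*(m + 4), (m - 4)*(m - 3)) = m - 3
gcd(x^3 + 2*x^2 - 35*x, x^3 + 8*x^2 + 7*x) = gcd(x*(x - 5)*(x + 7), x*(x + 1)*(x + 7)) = x^2 + 7*x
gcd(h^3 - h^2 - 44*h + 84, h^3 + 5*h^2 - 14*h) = h^2 + 5*h - 14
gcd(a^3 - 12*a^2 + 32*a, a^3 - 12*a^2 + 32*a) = a^3 - 12*a^2 + 32*a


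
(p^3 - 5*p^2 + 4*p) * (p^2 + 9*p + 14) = p^5 + 4*p^4 - 27*p^3 - 34*p^2 + 56*p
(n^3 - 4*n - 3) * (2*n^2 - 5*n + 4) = 2*n^5 - 5*n^4 - 4*n^3 + 14*n^2 - n - 12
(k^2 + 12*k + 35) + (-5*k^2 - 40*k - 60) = -4*k^2 - 28*k - 25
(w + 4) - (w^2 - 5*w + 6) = -w^2 + 6*w - 2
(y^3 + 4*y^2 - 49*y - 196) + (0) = y^3 + 4*y^2 - 49*y - 196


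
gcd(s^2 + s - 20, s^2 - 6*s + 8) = s - 4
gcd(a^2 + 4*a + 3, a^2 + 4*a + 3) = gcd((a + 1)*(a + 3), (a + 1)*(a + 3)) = a^2 + 4*a + 3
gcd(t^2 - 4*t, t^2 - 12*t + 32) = t - 4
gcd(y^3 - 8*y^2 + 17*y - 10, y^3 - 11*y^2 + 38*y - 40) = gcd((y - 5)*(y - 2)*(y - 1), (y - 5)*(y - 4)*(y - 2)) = y^2 - 7*y + 10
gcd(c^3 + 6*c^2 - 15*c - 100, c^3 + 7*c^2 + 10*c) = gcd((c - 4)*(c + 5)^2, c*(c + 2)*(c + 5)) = c + 5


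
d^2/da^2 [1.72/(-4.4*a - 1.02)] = -66.5984/(4.4*a + 1.02)^3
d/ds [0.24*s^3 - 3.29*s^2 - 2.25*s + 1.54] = 0.72*s^2 - 6.58*s - 2.25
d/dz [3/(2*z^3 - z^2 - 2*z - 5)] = 6*(-3*z^2 + z + 1)/(-2*z^3 + z^2 + 2*z + 5)^2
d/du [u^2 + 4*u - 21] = 2*u + 4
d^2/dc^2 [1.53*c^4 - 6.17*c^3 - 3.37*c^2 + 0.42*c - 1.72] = 18.36*c^2 - 37.02*c - 6.74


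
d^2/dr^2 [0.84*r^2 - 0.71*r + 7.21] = 1.68000000000000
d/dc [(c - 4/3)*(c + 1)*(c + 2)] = 3*c^2 + 10*c/3 - 2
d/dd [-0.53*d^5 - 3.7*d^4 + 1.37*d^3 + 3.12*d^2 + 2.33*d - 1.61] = -2.65*d^4 - 14.8*d^3 + 4.11*d^2 + 6.24*d + 2.33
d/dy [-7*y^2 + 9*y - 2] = 9 - 14*y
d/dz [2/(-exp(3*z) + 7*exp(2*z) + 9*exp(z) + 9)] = (6*exp(2*z) - 28*exp(z) - 18)*exp(z)/(-exp(3*z) + 7*exp(2*z) + 9*exp(z) + 9)^2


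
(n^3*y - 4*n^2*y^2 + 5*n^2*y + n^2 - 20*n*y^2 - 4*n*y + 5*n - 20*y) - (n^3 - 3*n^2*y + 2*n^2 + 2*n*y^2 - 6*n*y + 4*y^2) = n^3*y - n^3 - 4*n^2*y^2 + 8*n^2*y - n^2 - 22*n*y^2 + 2*n*y + 5*n - 4*y^2 - 20*y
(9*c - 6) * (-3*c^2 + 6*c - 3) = -27*c^3 + 72*c^2 - 63*c + 18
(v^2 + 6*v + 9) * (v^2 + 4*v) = v^4 + 10*v^3 + 33*v^2 + 36*v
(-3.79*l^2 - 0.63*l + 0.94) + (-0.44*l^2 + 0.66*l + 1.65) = -4.23*l^2 + 0.03*l + 2.59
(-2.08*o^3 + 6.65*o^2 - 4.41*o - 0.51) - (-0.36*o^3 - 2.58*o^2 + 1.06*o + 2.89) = -1.72*o^3 + 9.23*o^2 - 5.47*o - 3.4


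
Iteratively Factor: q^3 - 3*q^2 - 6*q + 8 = (q - 4)*(q^2 + q - 2) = (q - 4)*(q + 2)*(q - 1)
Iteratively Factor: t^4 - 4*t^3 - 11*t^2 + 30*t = (t - 2)*(t^3 - 2*t^2 - 15*t) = t*(t - 2)*(t^2 - 2*t - 15) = t*(t - 5)*(t - 2)*(t + 3)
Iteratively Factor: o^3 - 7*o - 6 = (o + 2)*(o^2 - 2*o - 3) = (o - 3)*(o + 2)*(o + 1)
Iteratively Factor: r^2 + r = (r)*(r + 1)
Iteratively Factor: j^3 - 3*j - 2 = (j + 1)*(j^2 - j - 2) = (j - 2)*(j + 1)*(j + 1)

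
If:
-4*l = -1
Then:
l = 1/4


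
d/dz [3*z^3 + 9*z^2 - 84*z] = 9*z^2 + 18*z - 84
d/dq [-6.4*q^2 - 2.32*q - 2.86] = -12.8*q - 2.32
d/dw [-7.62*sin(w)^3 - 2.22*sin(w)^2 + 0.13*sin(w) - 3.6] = (-22.86*sin(w)^2 - 4.44*sin(w) + 0.13)*cos(w)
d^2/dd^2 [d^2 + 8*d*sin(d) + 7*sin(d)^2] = -8*d*sin(d) - 28*sin(d)^2 + 16*cos(d) + 16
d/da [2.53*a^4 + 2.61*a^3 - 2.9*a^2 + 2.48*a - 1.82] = 10.12*a^3 + 7.83*a^2 - 5.8*a + 2.48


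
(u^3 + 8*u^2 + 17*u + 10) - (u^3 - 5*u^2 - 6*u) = 13*u^2 + 23*u + 10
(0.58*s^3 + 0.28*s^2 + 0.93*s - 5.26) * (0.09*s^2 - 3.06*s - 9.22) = 0.0522*s^5 - 1.7496*s^4 - 6.1207*s^3 - 5.9008*s^2 + 7.521*s + 48.4972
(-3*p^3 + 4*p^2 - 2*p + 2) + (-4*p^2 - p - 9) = -3*p^3 - 3*p - 7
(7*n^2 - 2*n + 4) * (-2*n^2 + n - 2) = -14*n^4 + 11*n^3 - 24*n^2 + 8*n - 8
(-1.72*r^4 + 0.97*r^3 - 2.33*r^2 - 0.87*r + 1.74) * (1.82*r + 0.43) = -3.1304*r^5 + 1.0258*r^4 - 3.8235*r^3 - 2.5853*r^2 + 2.7927*r + 0.7482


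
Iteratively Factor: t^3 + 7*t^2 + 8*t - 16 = (t + 4)*(t^2 + 3*t - 4) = (t - 1)*(t + 4)*(t + 4)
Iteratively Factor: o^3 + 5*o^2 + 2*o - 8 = (o - 1)*(o^2 + 6*o + 8) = (o - 1)*(o + 4)*(o + 2)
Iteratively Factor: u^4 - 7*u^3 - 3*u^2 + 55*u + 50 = (u + 1)*(u^3 - 8*u^2 + 5*u + 50) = (u - 5)*(u + 1)*(u^2 - 3*u - 10) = (u - 5)^2*(u + 1)*(u + 2)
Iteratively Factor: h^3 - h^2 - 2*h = (h - 2)*(h^2 + h) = (h - 2)*(h + 1)*(h)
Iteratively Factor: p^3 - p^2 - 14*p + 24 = (p - 2)*(p^2 + p - 12) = (p - 2)*(p + 4)*(p - 3)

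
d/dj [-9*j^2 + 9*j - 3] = 9 - 18*j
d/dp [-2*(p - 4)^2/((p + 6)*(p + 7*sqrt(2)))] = 2*(2*(4 - p)*(p + 6)*(p + 7*sqrt(2)) + (p - 4)^2*(p + 6) + (p - 4)^2*(p + 7*sqrt(2)))/((p + 6)^2*(p + 7*sqrt(2))^2)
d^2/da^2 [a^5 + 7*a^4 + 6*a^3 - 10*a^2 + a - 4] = 20*a^3 + 84*a^2 + 36*a - 20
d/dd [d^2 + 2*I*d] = 2*d + 2*I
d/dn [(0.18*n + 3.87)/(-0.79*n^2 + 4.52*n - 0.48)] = (0.1422*n^2 + 6.1146*n - 17.5788)/(0.6241*n^4 - 7.1416*n^3 + 21.1888*n^2 - 4.3392*n + 0.2304)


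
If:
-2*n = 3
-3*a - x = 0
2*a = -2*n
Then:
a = 3/2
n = -3/2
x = -9/2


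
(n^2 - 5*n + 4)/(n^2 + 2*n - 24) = (n - 1)/(n + 6)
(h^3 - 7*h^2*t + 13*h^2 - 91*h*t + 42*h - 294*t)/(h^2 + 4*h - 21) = (h^2 - 7*h*t + 6*h - 42*t)/(h - 3)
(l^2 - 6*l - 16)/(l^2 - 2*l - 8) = (l - 8)/(l - 4)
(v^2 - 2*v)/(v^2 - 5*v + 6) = v/(v - 3)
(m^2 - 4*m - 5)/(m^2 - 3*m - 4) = (m - 5)/(m - 4)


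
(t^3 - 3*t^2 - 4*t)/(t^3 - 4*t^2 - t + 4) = t/(t - 1)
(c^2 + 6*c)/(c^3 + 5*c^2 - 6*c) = 1/(c - 1)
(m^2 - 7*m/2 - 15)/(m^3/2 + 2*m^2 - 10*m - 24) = (2*m^2 - 7*m - 30)/(m^3 + 4*m^2 - 20*m - 48)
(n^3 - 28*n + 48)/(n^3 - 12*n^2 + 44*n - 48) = (n + 6)/(n - 6)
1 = 1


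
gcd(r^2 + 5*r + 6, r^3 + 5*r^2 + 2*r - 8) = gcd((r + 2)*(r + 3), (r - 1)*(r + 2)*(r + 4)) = r + 2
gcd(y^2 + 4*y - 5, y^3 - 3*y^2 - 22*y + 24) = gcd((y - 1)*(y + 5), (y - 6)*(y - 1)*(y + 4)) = y - 1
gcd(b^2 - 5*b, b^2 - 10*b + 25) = b - 5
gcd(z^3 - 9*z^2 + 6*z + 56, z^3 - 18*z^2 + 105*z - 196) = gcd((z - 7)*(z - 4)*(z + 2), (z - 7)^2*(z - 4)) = z^2 - 11*z + 28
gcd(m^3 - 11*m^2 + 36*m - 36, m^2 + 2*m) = 1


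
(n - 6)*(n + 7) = n^2 + n - 42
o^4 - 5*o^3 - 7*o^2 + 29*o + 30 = (o - 5)*(o - 3)*(o + 1)*(o + 2)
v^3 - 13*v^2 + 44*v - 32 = (v - 8)*(v - 4)*(v - 1)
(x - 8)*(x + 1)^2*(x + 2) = x^4 - 4*x^3 - 27*x^2 - 38*x - 16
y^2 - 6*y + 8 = (y - 4)*(y - 2)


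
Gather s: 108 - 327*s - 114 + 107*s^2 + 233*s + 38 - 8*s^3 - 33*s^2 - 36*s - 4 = -8*s^3 + 74*s^2 - 130*s + 28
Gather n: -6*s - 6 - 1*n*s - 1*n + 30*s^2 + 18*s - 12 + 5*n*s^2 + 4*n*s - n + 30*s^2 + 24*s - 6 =n*(5*s^2 + 3*s - 2) + 60*s^2 + 36*s - 24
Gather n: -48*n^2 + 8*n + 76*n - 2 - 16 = -48*n^2 + 84*n - 18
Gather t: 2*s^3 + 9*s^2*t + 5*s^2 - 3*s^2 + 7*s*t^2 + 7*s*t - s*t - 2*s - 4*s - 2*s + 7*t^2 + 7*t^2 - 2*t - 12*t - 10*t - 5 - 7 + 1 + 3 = 2*s^3 + 2*s^2 - 8*s + t^2*(7*s + 14) + t*(9*s^2 + 6*s - 24) - 8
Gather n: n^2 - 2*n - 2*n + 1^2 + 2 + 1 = n^2 - 4*n + 4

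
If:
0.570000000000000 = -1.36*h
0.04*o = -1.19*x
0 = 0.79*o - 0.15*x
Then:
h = -0.42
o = 0.00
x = 0.00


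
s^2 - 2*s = s*(s - 2)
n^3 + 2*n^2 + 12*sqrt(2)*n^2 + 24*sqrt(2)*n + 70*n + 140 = (n + 2)*(n + 5*sqrt(2))*(n + 7*sqrt(2))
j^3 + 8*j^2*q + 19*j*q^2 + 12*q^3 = (j + q)*(j + 3*q)*(j + 4*q)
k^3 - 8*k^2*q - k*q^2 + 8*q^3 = (k - 8*q)*(k - q)*(k + q)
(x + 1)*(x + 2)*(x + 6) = x^3 + 9*x^2 + 20*x + 12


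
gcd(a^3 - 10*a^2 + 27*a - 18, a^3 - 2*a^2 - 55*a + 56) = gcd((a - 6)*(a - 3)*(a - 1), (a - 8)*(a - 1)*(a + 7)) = a - 1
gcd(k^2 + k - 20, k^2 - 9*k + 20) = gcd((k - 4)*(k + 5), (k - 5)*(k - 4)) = k - 4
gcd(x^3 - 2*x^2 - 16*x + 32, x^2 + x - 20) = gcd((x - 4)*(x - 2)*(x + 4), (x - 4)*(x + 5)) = x - 4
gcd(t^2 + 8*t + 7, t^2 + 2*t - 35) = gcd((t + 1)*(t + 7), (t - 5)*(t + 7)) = t + 7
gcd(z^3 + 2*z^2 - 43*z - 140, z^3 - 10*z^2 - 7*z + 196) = z^2 - 3*z - 28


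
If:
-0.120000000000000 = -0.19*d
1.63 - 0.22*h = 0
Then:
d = 0.63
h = 7.41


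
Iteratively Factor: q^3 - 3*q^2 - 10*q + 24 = (q + 3)*(q^2 - 6*q + 8) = (q - 4)*(q + 3)*(q - 2)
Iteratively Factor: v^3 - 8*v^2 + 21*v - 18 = (v - 3)*(v^2 - 5*v + 6) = (v - 3)^2*(v - 2)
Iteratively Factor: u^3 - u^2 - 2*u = (u)*(u^2 - u - 2) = u*(u - 2)*(u + 1)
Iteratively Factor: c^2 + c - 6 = (c - 2)*(c + 3)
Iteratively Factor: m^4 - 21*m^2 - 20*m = (m + 1)*(m^3 - m^2 - 20*m) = (m + 1)*(m + 4)*(m^2 - 5*m) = (m - 5)*(m + 1)*(m + 4)*(m)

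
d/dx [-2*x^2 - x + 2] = -4*x - 1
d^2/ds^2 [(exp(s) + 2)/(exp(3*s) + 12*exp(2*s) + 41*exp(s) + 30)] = (4*exp(6*s) + 54*exp(5*s) + 244*exp(4*s) + 434*exp(3*s) + 252*exp(2*s) - 748*exp(s) - 1560)*exp(s)/(exp(9*s) + 36*exp(8*s) + 555*exp(7*s) + 4770*exp(6*s) + 24915*exp(5*s) + 80856*exp(4*s) + 160181*exp(3*s) + 183690*exp(2*s) + 110700*exp(s) + 27000)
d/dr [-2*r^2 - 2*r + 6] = -4*r - 2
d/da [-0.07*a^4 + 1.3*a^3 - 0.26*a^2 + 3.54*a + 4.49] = -0.28*a^3 + 3.9*a^2 - 0.52*a + 3.54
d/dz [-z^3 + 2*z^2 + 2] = z*(4 - 3*z)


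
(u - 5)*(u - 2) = u^2 - 7*u + 10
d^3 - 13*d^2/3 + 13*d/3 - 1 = (d - 3)*(d - 1)*(d - 1/3)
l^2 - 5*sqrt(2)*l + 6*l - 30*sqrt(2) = (l + 6)*(l - 5*sqrt(2))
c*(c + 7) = c^2 + 7*c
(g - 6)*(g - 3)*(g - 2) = g^3 - 11*g^2 + 36*g - 36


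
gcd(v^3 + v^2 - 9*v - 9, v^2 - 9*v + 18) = v - 3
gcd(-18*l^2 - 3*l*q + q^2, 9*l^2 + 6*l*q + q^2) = 3*l + q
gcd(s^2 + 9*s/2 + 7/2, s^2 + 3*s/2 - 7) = s + 7/2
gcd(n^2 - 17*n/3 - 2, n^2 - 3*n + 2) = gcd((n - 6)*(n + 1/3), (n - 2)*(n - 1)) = 1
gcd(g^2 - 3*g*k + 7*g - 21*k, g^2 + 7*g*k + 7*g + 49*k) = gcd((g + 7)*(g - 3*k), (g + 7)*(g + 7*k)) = g + 7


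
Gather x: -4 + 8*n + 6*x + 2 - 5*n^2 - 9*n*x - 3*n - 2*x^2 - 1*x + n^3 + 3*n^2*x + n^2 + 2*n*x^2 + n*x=n^3 - 4*n^2 + 5*n + x^2*(2*n - 2) + x*(3*n^2 - 8*n + 5) - 2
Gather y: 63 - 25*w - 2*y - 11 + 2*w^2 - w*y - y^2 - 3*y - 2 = 2*w^2 - 25*w - y^2 + y*(-w - 5) + 50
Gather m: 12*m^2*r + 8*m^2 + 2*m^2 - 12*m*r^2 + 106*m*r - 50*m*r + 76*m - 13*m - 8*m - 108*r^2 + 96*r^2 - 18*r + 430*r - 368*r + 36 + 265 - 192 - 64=m^2*(12*r + 10) + m*(-12*r^2 + 56*r + 55) - 12*r^2 + 44*r + 45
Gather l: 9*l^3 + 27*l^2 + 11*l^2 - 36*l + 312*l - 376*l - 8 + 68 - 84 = 9*l^3 + 38*l^2 - 100*l - 24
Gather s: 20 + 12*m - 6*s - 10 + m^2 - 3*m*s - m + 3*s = m^2 + 11*m + s*(-3*m - 3) + 10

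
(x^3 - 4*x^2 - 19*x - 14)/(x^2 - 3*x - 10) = (x^2 - 6*x - 7)/(x - 5)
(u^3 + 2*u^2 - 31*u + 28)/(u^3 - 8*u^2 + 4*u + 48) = (u^2 + 6*u - 7)/(u^2 - 4*u - 12)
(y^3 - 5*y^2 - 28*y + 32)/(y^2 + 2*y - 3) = (y^2 - 4*y - 32)/(y + 3)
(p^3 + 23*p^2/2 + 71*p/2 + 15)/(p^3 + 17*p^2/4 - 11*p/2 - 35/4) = 2*(2*p^2 + 13*p + 6)/(4*p^2 - 3*p - 7)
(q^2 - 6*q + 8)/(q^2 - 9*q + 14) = (q - 4)/(q - 7)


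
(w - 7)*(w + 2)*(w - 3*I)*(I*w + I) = I*w^4 + 3*w^3 - 4*I*w^3 - 12*w^2 - 19*I*w^2 - 57*w - 14*I*w - 42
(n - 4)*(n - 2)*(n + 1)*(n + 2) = n^4 - 3*n^3 - 8*n^2 + 12*n + 16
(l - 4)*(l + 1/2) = l^2 - 7*l/2 - 2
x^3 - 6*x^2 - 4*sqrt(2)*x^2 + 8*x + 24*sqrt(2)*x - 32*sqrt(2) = (x - 4)*(x - 2)*(x - 4*sqrt(2))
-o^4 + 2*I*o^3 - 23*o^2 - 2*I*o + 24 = (o - 6*I)*(o + 4*I)*(-I*o - I)*(-I*o + I)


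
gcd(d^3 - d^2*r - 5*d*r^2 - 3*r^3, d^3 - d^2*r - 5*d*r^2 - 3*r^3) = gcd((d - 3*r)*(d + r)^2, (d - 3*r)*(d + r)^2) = -d^3 + d^2*r + 5*d*r^2 + 3*r^3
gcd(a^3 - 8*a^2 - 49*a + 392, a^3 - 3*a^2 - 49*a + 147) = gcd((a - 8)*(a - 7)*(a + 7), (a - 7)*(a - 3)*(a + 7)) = a^2 - 49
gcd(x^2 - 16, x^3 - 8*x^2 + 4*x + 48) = x - 4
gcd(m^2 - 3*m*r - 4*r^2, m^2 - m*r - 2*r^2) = m + r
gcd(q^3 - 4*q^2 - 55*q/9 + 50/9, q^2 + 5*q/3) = q + 5/3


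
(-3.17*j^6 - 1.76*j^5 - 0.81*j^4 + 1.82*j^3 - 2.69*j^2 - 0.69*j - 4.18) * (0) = 0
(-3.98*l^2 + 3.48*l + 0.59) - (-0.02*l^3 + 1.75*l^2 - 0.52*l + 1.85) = 0.02*l^3 - 5.73*l^2 + 4.0*l - 1.26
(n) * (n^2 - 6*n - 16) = n^3 - 6*n^2 - 16*n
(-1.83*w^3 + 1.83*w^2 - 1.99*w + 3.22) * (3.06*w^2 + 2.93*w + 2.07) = -5.5998*w^5 + 0.2379*w^4 - 4.5156*w^3 + 7.8106*w^2 + 5.3153*w + 6.6654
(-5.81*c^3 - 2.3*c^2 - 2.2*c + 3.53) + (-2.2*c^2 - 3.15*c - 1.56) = -5.81*c^3 - 4.5*c^2 - 5.35*c + 1.97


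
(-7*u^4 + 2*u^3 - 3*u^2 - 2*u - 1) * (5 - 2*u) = 14*u^5 - 39*u^4 + 16*u^3 - 11*u^2 - 8*u - 5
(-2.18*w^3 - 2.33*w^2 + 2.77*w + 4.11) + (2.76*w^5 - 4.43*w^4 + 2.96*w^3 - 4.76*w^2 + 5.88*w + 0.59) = 2.76*w^5 - 4.43*w^4 + 0.78*w^3 - 7.09*w^2 + 8.65*w + 4.7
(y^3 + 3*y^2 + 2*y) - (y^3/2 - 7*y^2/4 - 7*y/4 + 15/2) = y^3/2 + 19*y^2/4 + 15*y/4 - 15/2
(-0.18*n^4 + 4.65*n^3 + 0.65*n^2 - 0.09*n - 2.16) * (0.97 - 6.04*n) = 1.0872*n^5 - 28.2606*n^4 + 0.5845*n^3 + 1.1741*n^2 + 12.9591*n - 2.0952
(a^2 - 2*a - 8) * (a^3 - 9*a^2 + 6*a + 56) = a^5 - 11*a^4 + 16*a^3 + 116*a^2 - 160*a - 448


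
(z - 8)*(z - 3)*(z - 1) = z^3 - 12*z^2 + 35*z - 24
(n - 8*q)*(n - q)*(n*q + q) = n^3*q - 9*n^2*q^2 + n^2*q + 8*n*q^3 - 9*n*q^2 + 8*q^3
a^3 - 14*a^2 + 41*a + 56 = (a - 8)*(a - 7)*(a + 1)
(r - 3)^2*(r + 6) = r^3 - 27*r + 54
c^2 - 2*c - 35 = (c - 7)*(c + 5)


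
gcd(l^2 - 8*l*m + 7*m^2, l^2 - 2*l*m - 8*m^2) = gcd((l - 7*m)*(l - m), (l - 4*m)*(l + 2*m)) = 1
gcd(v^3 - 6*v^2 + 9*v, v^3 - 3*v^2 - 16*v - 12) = 1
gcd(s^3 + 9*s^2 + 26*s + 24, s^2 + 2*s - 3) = s + 3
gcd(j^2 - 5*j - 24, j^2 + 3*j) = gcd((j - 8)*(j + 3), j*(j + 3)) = j + 3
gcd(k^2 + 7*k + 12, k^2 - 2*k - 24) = k + 4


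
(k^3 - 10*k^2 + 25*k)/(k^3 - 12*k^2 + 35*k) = (k - 5)/(k - 7)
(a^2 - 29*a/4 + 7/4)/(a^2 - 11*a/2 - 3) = (-4*a^2 + 29*a - 7)/(2*(-2*a^2 + 11*a + 6))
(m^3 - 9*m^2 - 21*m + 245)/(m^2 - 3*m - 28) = (m^2 - 2*m - 35)/(m + 4)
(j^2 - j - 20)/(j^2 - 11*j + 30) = (j + 4)/(j - 6)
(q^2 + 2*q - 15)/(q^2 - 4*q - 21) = (-q^2 - 2*q + 15)/(-q^2 + 4*q + 21)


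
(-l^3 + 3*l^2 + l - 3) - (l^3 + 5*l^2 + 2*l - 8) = -2*l^3 - 2*l^2 - l + 5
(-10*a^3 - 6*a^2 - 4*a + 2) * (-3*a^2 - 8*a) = 30*a^5 + 98*a^4 + 60*a^3 + 26*a^2 - 16*a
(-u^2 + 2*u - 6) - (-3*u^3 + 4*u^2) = 3*u^3 - 5*u^2 + 2*u - 6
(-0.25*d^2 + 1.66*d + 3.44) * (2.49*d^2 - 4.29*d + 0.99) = -0.6225*d^4 + 5.2059*d^3 + 1.1967*d^2 - 13.1142*d + 3.4056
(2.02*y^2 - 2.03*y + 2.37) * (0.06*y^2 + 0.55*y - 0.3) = 0.1212*y^4 + 0.9892*y^3 - 1.5803*y^2 + 1.9125*y - 0.711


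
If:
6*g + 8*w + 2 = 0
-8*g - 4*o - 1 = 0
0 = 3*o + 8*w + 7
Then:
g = 17/48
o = -23/24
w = -33/64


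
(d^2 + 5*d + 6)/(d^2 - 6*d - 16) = (d + 3)/(d - 8)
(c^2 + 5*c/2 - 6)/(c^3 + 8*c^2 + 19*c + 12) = (c - 3/2)/(c^2 + 4*c + 3)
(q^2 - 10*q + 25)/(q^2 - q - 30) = (-q^2 + 10*q - 25)/(-q^2 + q + 30)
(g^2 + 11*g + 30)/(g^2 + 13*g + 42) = (g + 5)/(g + 7)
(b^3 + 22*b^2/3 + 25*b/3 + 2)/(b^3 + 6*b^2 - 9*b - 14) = (b^2 + 19*b/3 + 2)/(b^2 + 5*b - 14)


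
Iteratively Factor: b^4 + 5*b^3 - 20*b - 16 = (b + 2)*(b^3 + 3*b^2 - 6*b - 8) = (b + 2)*(b + 4)*(b^2 - b - 2) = (b + 1)*(b + 2)*(b + 4)*(b - 2)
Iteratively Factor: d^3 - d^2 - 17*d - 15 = (d + 3)*(d^2 - 4*d - 5) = (d + 1)*(d + 3)*(d - 5)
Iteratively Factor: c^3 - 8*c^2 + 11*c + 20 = (c + 1)*(c^2 - 9*c + 20) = (c - 4)*(c + 1)*(c - 5)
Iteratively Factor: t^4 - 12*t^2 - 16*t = (t + 2)*(t^3 - 2*t^2 - 8*t) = (t - 4)*(t + 2)*(t^2 + 2*t) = t*(t - 4)*(t + 2)*(t + 2)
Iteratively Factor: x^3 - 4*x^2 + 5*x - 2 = (x - 2)*(x^2 - 2*x + 1) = (x - 2)*(x - 1)*(x - 1)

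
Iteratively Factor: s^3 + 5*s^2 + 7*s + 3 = (s + 3)*(s^2 + 2*s + 1) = (s + 1)*(s + 3)*(s + 1)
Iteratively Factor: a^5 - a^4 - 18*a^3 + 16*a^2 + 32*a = (a)*(a^4 - a^3 - 18*a^2 + 16*a + 32) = a*(a + 4)*(a^3 - 5*a^2 + 2*a + 8) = a*(a - 2)*(a + 4)*(a^2 - 3*a - 4) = a*(a - 2)*(a + 1)*(a + 4)*(a - 4)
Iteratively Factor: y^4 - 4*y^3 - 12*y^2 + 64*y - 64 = (y - 2)*(y^3 - 2*y^2 - 16*y + 32) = (y - 4)*(y - 2)*(y^2 + 2*y - 8) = (y - 4)*(y - 2)*(y + 4)*(y - 2)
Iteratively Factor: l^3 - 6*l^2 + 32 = (l - 4)*(l^2 - 2*l - 8) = (l - 4)*(l + 2)*(l - 4)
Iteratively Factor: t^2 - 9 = (t + 3)*(t - 3)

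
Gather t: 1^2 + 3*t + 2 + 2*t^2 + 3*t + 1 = 2*t^2 + 6*t + 4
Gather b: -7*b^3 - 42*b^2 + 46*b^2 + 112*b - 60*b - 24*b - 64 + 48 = -7*b^3 + 4*b^2 + 28*b - 16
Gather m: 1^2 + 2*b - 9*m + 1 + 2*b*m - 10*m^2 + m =2*b - 10*m^2 + m*(2*b - 8) + 2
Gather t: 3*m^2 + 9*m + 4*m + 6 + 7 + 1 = 3*m^2 + 13*m + 14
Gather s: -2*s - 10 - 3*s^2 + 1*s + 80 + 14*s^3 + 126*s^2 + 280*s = 14*s^3 + 123*s^2 + 279*s + 70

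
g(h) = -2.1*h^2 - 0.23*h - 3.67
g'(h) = -4.2*h - 0.23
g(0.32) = -3.96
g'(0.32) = -1.57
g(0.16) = -3.76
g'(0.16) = -0.90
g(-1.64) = -8.94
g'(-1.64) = 6.66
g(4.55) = -48.19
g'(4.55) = -19.34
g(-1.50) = -8.05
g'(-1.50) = 6.07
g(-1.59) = -8.61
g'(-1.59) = 6.45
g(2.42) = -16.53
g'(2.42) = -10.39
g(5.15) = -60.55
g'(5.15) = -21.86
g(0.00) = -3.67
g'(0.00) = -0.23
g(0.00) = -3.67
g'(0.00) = -0.23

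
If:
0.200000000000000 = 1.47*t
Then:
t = 0.14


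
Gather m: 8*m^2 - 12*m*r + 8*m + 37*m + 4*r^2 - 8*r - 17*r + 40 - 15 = 8*m^2 + m*(45 - 12*r) + 4*r^2 - 25*r + 25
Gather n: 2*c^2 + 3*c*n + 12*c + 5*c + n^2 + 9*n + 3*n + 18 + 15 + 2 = 2*c^2 + 17*c + n^2 + n*(3*c + 12) + 35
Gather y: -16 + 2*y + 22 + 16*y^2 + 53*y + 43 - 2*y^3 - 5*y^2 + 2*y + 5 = -2*y^3 + 11*y^2 + 57*y + 54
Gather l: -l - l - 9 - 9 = -2*l - 18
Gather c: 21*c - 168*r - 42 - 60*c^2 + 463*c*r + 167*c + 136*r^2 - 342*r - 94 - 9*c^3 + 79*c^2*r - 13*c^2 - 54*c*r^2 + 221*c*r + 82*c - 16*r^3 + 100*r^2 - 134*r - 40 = -9*c^3 + c^2*(79*r - 73) + c*(-54*r^2 + 684*r + 270) - 16*r^3 + 236*r^2 - 644*r - 176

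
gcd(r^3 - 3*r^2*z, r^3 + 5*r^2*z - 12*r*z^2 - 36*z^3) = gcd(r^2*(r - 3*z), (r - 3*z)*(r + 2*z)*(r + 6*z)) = -r + 3*z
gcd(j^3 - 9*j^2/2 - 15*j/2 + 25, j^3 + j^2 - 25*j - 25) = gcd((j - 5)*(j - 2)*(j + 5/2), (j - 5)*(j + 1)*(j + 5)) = j - 5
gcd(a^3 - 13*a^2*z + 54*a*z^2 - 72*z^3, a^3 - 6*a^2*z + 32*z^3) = -a + 4*z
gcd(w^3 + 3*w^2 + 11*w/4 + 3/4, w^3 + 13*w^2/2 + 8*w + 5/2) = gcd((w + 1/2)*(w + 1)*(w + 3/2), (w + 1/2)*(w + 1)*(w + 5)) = w^2 + 3*w/2 + 1/2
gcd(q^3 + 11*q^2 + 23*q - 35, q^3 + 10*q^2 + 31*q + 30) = q + 5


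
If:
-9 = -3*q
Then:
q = 3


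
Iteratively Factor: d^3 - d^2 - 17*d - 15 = (d + 1)*(d^2 - 2*d - 15) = (d - 5)*(d + 1)*(d + 3)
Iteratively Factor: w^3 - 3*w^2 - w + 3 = (w - 3)*(w^2 - 1) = (w - 3)*(w + 1)*(w - 1)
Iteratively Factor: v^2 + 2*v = (v)*(v + 2)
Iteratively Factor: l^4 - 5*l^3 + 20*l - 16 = (l + 2)*(l^3 - 7*l^2 + 14*l - 8) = (l - 1)*(l + 2)*(l^2 - 6*l + 8) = (l - 2)*(l - 1)*(l + 2)*(l - 4)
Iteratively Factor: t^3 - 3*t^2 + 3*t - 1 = (t - 1)*(t^2 - 2*t + 1) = (t - 1)^2*(t - 1)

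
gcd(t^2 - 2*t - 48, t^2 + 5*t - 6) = t + 6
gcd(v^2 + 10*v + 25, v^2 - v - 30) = v + 5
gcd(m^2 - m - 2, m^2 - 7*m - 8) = m + 1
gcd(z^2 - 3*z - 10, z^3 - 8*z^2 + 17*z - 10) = z - 5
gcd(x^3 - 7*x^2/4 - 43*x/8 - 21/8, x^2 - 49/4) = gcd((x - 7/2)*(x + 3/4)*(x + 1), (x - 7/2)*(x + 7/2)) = x - 7/2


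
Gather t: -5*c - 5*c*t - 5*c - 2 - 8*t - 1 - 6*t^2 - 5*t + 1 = -10*c - 6*t^2 + t*(-5*c - 13) - 2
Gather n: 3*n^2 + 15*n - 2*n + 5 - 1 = 3*n^2 + 13*n + 4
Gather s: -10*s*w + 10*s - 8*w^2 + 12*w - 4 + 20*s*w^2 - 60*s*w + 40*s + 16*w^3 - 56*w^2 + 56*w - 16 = s*(20*w^2 - 70*w + 50) + 16*w^3 - 64*w^2 + 68*w - 20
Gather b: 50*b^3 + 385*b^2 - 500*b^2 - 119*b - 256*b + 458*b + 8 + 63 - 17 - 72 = 50*b^3 - 115*b^2 + 83*b - 18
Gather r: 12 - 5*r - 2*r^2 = -2*r^2 - 5*r + 12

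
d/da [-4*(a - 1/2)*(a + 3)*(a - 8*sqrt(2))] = -12*a^2 - 20*a + 64*sqrt(2)*a + 6 + 80*sqrt(2)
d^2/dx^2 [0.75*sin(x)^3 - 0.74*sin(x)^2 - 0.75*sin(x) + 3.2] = 0.1875*sin(x) + 1.6875*sin(3*x) - 1.48*cos(2*x)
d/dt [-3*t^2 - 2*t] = -6*t - 2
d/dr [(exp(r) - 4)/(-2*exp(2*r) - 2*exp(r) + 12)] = ((exp(r) - 4)*(2*exp(r) + 1) - exp(2*r) - exp(r) + 6)*exp(r)/(2*(exp(2*r) + exp(r) - 6)^2)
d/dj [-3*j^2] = -6*j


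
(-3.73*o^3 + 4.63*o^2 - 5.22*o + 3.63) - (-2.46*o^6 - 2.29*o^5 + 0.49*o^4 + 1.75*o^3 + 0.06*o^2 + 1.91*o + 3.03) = 2.46*o^6 + 2.29*o^5 - 0.49*o^4 - 5.48*o^3 + 4.57*o^2 - 7.13*o + 0.6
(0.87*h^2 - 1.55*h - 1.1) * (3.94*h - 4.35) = 3.4278*h^3 - 9.8915*h^2 + 2.4085*h + 4.785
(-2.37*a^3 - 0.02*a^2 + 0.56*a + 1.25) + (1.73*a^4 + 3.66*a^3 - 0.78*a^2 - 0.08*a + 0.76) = 1.73*a^4 + 1.29*a^3 - 0.8*a^2 + 0.48*a + 2.01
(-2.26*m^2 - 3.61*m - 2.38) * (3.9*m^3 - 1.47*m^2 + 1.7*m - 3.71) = -8.814*m^5 - 10.7568*m^4 - 7.8173*m^3 + 5.7462*m^2 + 9.3471*m + 8.8298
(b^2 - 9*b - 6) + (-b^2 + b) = -8*b - 6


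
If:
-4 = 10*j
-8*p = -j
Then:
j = -2/5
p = -1/20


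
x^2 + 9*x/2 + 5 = (x + 2)*(x + 5/2)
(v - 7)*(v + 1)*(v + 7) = v^3 + v^2 - 49*v - 49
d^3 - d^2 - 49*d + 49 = (d - 7)*(d - 1)*(d + 7)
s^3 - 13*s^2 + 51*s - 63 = (s - 7)*(s - 3)^2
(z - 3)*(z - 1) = z^2 - 4*z + 3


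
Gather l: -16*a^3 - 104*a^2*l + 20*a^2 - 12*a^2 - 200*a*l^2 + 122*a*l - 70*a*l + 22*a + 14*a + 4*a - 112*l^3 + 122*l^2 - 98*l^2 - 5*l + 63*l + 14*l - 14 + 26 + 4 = -16*a^3 + 8*a^2 + 40*a - 112*l^3 + l^2*(24 - 200*a) + l*(-104*a^2 + 52*a + 72) + 16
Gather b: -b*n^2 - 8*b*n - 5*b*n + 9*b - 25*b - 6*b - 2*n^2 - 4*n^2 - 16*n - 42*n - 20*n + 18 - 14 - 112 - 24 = b*(-n^2 - 13*n - 22) - 6*n^2 - 78*n - 132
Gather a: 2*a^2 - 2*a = 2*a^2 - 2*a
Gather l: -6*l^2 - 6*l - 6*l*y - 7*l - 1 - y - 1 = -6*l^2 + l*(-6*y - 13) - y - 2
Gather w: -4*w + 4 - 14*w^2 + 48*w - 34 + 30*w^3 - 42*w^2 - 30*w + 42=30*w^3 - 56*w^2 + 14*w + 12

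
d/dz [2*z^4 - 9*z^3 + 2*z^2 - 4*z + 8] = 8*z^3 - 27*z^2 + 4*z - 4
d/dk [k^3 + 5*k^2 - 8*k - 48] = 3*k^2 + 10*k - 8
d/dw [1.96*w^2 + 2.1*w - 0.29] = 3.92*w + 2.1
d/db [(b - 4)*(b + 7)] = 2*b + 3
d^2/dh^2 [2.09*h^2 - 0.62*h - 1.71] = 4.18000000000000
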